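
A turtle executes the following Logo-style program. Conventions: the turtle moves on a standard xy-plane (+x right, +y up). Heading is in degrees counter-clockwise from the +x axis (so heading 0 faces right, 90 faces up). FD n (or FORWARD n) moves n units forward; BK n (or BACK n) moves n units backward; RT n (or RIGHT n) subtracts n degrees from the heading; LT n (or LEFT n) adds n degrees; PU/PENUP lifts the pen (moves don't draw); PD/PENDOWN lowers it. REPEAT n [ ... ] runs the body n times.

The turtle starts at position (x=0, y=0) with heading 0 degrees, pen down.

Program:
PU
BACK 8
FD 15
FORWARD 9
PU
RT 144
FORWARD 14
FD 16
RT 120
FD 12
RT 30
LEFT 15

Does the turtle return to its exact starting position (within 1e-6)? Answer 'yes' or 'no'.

Executing turtle program step by step:
Start: pos=(0,0), heading=0, pen down
PU: pen up
BK 8: (0,0) -> (-8,0) [heading=0, move]
FD 15: (-8,0) -> (7,0) [heading=0, move]
FD 9: (7,0) -> (16,0) [heading=0, move]
PU: pen up
RT 144: heading 0 -> 216
FD 14: (16,0) -> (4.674,-8.229) [heading=216, move]
FD 16: (4.674,-8.229) -> (-8.271,-17.634) [heading=216, move]
RT 120: heading 216 -> 96
FD 12: (-8.271,-17.634) -> (-9.525,-5.699) [heading=96, move]
RT 30: heading 96 -> 66
LT 15: heading 66 -> 81
Final: pos=(-9.525,-5.699), heading=81, 0 segment(s) drawn

Start position: (0, 0)
Final position: (-9.525, -5.699)
Distance = 11.1; >= 1e-6 -> NOT closed

Answer: no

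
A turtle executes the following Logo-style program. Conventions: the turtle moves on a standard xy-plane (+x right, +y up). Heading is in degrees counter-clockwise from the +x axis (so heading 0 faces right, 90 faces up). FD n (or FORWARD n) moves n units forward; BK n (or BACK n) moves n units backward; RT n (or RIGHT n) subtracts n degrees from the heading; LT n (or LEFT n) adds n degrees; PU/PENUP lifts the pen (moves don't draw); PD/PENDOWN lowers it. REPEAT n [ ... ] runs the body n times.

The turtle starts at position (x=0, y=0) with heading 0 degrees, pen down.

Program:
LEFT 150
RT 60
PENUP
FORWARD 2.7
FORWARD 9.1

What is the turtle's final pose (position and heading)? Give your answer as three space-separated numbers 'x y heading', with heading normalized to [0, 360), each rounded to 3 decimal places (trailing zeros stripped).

Answer: 0 11.8 90

Derivation:
Executing turtle program step by step:
Start: pos=(0,0), heading=0, pen down
LT 150: heading 0 -> 150
RT 60: heading 150 -> 90
PU: pen up
FD 2.7: (0,0) -> (0,2.7) [heading=90, move]
FD 9.1: (0,2.7) -> (0,11.8) [heading=90, move]
Final: pos=(0,11.8), heading=90, 0 segment(s) drawn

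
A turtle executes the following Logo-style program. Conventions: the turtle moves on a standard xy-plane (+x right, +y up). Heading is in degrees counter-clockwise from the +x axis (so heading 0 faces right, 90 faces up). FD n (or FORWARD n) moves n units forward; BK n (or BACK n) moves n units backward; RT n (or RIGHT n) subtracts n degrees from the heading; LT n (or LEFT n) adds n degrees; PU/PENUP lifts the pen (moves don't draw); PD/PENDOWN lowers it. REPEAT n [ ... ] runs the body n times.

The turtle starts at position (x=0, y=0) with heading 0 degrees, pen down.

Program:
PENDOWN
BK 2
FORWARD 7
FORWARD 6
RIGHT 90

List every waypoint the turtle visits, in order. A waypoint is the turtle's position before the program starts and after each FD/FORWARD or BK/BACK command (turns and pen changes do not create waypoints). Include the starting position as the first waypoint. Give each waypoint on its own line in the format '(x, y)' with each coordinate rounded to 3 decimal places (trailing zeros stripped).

Executing turtle program step by step:
Start: pos=(0,0), heading=0, pen down
PD: pen down
BK 2: (0,0) -> (-2,0) [heading=0, draw]
FD 7: (-2,0) -> (5,0) [heading=0, draw]
FD 6: (5,0) -> (11,0) [heading=0, draw]
RT 90: heading 0 -> 270
Final: pos=(11,0), heading=270, 3 segment(s) drawn
Waypoints (4 total):
(0, 0)
(-2, 0)
(5, 0)
(11, 0)

Answer: (0, 0)
(-2, 0)
(5, 0)
(11, 0)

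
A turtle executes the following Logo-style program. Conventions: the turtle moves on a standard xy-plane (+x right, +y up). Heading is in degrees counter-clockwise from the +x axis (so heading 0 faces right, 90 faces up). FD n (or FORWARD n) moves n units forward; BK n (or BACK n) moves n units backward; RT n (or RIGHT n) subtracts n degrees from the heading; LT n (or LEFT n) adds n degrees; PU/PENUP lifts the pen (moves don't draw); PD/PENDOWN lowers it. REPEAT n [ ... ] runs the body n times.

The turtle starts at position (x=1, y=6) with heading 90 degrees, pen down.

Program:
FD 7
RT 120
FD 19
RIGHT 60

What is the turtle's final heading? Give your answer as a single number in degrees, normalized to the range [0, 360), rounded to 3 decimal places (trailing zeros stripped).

Answer: 270

Derivation:
Executing turtle program step by step:
Start: pos=(1,6), heading=90, pen down
FD 7: (1,6) -> (1,13) [heading=90, draw]
RT 120: heading 90 -> 330
FD 19: (1,13) -> (17.454,3.5) [heading=330, draw]
RT 60: heading 330 -> 270
Final: pos=(17.454,3.5), heading=270, 2 segment(s) drawn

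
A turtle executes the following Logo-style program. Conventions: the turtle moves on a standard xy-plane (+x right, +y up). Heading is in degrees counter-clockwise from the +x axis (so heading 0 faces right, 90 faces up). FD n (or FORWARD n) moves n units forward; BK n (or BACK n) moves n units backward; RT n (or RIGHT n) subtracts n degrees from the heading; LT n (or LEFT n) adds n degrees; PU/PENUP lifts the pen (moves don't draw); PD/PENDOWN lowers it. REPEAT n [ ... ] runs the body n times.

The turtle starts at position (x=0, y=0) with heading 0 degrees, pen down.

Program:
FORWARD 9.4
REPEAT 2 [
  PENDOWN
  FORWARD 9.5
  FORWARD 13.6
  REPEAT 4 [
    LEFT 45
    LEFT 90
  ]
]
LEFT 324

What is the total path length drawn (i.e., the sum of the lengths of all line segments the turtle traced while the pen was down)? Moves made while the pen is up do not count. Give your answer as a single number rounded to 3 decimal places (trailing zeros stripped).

Executing turtle program step by step:
Start: pos=(0,0), heading=0, pen down
FD 9.4: (0,0) -> (9.4,0) [heading=0, draw]
REPEAT 2 [
  -- iteration 1/2 --
  PD: pen down
  FD 9.5: (9.4,0) -> (18.9,0) [heading=0, draw]
  FD 13.6: (18.9,0) -> (32.5,0) [heading=0, draw]
  REPEAT 4 [
    -- iteration 1/4 --
    LT 45: heading 0 -> 45
    LT 90: heading 45 -> 135
    -- iteration 2/4 --
    LT 45: heading 135 -> 180
    LT 90: heading 180 -> 270
    -- iteration 3/4 --
    LT 45: heading 270 -> 315
    LT 90: heading 315 -> 45
    -- iteration 4/4 --
    LT 45: heading 45 -> 90
    LT 90: heading 90 -> 180
  ]
  -- iteration 2/2 --
  PD: pen down
  FD 9.5: (32.5,0) -> (23,0) [heading=180, draw]
  FD 13.6: (23,0) -> (9.4,0) [heading=180, draw]
  REPEAT 4 [
    -- iteration 1/4 --
    LT 45: heading 180 -> 225
    LT 90: heading 225 -> 315
    -- iteration 2/4 --
    LT 45: heading 315 -> 0
    LT 90: heading 0 -> 90
    -- iteration 3/4 --
    LT 45: heading 90 -> 135
    LT 90: heading 135 -> 225
    -- iteration 4/4 --
    LT 45: heading 225 -> 270
    LT 90: heading 270 -> 0
  ]
]
LT 324: heading 0 -> 324
Final: pos=(9.4,0), heading=324, 5 segment(s) drawn

Segment lengths:
  seg 1: (0,0) -> (9.4,0), length = 9.4
  seg 2: (9.4,0) -> (18.9,0), length = 9.5
  seg 3: (18.9,0) -> (32.5,0), length = 13.6
  seg 4: (32.5,0) -> (23,0), length = 9.5
  seg 5: (23,0) -> (9.4,0), length = 13.6
Total = 55.6

Answer: 55.6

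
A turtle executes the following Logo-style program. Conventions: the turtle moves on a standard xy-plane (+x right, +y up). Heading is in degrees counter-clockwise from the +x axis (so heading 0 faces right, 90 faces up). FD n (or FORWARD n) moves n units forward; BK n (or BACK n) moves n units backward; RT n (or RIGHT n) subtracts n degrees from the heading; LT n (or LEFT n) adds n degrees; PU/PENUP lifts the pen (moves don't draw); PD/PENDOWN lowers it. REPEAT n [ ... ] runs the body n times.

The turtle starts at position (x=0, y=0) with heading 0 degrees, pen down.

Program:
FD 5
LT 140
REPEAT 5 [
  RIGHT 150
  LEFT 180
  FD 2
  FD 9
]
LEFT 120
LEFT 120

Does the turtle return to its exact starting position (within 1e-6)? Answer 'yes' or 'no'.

Answer: no

Derivation:
Executing turtle program step by step:
Start: pos=(0,0), heading=0, pen down
FD 5: (0,0) -> (5,0) [heading=0, draw]
LT 140: heading 0 -> 140
REPEAT 5 [
  -- iteration 1/5 --
  RT 150: heading 140 -> 350
  LT 180: heading 350 -> 170
  FD 2: (5,0) -> (3.03,0.347) [heading=170, draw]
  FD 9: (3.03,0.347) -> (-5.833,1.91) [heading=170, draw]
  -- iteration 2/5 --
  RT 150: heading 170 -> 20
  LT 180: heading 20 -> 200
  FD 2: (-5.833,1.91) -> (-7.712,1.226) [heading=200, draw]
  FD 9: (-7.712,1.226) -> (-16.17,-1.852) [heading=200, draw]
  -- iteration 3/5 --
  RT 150: heading 200 -> 50
  LT 180: heading 50 -> 230
  FD 2: (-16.17,-1.852) -> (-17.455,-3.384) [heading=230, draw]
  FD 9: (-17.455,-3.384) -> (-23.24,-10.279) [heading=230, draw]
  -- iteration 4/5 --
  RT 150: heading 230 -> 80
  LT 180: heading 80 -> 260
  FD 2: (-23.24,-10.279) -> (-23.587,-12.248) [heading=260, draw]
  FD 9: (-23.587,-12.248) -> (-25.15,-21.111) [heading=260, draw]
  -- iteration 5/5 --
  RT 150: heading 260 -> 110
  LT 180: heading 110 -> 290
  FD 2: (-25.15,-21.111) -> (-24.466,-22.991) [heading=290, draw]
  FD 9: (-24.466,-22.991) -> (-21.388,-31.448) [heading=290, draw]
]
LT 120: heading 290 -> 50
LT 120: heading 50 -> 170
Final: pos=(-21.388,-31.448), heading=170, 11 segment(s) drawn

Start position: (0, 0)
Final position: (-21.388, -31.448)
Distance = 38.032; >= 1e-6 -> NOT closed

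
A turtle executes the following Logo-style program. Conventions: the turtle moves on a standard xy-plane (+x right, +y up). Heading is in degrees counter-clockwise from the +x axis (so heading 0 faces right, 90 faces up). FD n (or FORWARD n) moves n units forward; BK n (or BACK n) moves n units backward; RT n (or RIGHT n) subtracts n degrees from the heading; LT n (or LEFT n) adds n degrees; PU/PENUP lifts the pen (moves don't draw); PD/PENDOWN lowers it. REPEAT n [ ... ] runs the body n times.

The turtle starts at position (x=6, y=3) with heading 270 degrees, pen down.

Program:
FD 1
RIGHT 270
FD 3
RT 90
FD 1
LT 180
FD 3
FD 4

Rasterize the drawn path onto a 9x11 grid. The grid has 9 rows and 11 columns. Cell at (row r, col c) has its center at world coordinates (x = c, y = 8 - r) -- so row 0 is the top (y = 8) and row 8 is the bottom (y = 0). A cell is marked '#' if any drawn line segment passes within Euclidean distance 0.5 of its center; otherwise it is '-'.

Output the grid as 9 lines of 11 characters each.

Segment 0: (6,3) -> (6,2)
Segment 1: (6,2) -> (9,2)
Segment 2: (9,2) -> (9,1)
Segment 3: (9,1) -> (9,4)
Segment 4: (9,4) -> (9,8)

Answer: ---------#-
---------#-
---------#-
---------#-
---------#-
------#--#-
------####-
---------#-
-----------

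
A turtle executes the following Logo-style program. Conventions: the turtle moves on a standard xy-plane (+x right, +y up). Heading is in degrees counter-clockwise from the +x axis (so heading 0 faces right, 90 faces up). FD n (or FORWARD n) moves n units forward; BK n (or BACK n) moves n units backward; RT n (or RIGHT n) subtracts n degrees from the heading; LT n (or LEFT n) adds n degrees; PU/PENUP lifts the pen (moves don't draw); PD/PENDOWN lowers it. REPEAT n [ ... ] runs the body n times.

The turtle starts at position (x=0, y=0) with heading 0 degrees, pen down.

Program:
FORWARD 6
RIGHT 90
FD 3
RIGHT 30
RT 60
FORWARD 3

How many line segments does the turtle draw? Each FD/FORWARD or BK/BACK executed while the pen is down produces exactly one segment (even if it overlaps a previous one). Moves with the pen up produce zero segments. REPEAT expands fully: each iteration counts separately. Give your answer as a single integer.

Answer: 3

Derivation:
Executing turtle program step by step:
Start: pos=(0,0), heading=0, pen down
FD 6: (0,0) -> (6,0) [heading=0, draw]
RT 90: heading 0 -> 270
FD 3: (6,0) -> (6,-3) [heading=270, draw]
RT 30: heading 270 -> 240
RT 60: heading 240 -> 180
FD 3: (6,-3) -> (3,-3) [heading=180, draw]
Final: pos=(3,-3), heading=180, 3 segment(s) drawn
Segments drawn: 3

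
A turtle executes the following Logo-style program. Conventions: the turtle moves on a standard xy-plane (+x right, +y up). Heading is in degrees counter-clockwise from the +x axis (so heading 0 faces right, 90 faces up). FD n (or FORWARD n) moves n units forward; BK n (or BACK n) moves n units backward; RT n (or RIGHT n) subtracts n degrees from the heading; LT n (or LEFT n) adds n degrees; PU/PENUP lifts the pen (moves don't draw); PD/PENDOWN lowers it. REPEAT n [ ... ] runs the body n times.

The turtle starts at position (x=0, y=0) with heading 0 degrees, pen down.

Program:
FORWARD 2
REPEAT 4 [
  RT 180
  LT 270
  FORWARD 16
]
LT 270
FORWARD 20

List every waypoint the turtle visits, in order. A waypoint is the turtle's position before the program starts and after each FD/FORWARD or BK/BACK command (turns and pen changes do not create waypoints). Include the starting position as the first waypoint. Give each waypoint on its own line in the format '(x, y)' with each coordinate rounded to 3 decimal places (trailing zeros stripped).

Executing turtle program step by step:
Start: pos=(0,0), heading=0, pen down
FD 2: (0,0) -> (2,0) [heading=0, draw]
REPEAT 4 [
  -- iteration 1/4 --
  RT 180: heading 0 -> 180
  LT 270: heading 180 -> 90
  FD 16: (2,0) -> (2,16) [heading=90, draw]
  -- iteration 2/4 --
  RT 180: heading 90 -> 270
  LT 270: heading 270 -> 180
  FD 16: (2,16) -> (-14,16) [heading=180, draw]
  -- iteration 3/4 --
  RT 180: heading 180 -> 0
  LT 270: heading 0 -> 270
  FD 16: (-14,16) -> (-14,0) [heading=270, draw]
  -- iteration 4/4 --
  RT 180: heading 270 -> 90
  LT 270: heading 90 -> 0
  FD 16: (-14,0) -> (2,0) [heading=0, draw]
]
LT 270: heading 0 -> 270
FD 20: (2,0) -> (2,-20) [heading=270, draw]
Final: pos=(2,-20), heading=270, 6 segment(s) drawn
Waypoints (7 total):
(0, 0)
(2, 0)
(2, 16)
(-14, 16)
(-14, 0)
(2, 0)
(2, -20)

Answer: (0, 0)
(2, 0)
(2, 16)
(-14, 16)
(-14, 0)
(2, 0)
(2, -20)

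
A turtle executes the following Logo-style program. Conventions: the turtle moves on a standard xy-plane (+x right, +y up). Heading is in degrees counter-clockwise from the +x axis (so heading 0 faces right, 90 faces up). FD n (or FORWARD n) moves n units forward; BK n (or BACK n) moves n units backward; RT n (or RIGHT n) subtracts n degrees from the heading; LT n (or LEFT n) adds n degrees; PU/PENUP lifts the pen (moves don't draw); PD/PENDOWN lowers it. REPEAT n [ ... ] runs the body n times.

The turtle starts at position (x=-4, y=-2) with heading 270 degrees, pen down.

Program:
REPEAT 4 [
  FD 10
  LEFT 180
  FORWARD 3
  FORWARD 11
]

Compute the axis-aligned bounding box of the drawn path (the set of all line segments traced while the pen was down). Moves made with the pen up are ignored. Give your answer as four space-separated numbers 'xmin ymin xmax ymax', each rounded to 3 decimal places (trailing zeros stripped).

Answer: -4 -12 -4 12

Derivation:
Executing turtle program step by step:
Start: pos=(-4,-2), heading=270, pen down
REPEAT 4 [
  -- iteration 1/4 --
  FD 10: (-4,-2) -> (-4,-12) [heading=270, draw]
  LT 180: heading 270 -> 90
  FD 3: (-4,-12) -> (-4,-9) [heading=90, draw]
  FD 11: (-4,-9) -> (-4,2) [heading=90, draw]
  -- iteration 2/4 --
  FD 10: (-4,2) -> (-4,12) [heading=90, draw]
  LT 180: heading 90 -> 270
  FD 3: (-4,12) -> (-4,9) [heading=270, draw]
  FD 11: (-4,9) -> (-4,-2) [heading=270, draw]
  -- iteration 3/4 --
  FD 10: (-4,-2) -> (-4,-12) [heading=270, draw]
  LT 180: heading 270 -> 90
  FD 3: (-4,-12) -> (-4,-9) [heading=90, draw]
  FD 11: (-4,-9) -> (-4,2) [heading=90, draw]
  -- iteration 4/4 --
  FD 10: (-4,2) -> (-4,12) [heading=90, draw]
  LT 180: heading 90 -> 270
  FD 3: (-4,12) -> (-4,9) [heading=270, draw]
  FD 11: (-4,9) -> (-4,-2) [heading=270, draw]
]
Final: pos=(-4,-2), heading=270, 12 segment(s) drawn

Segment endpoints: x in {-4, -4, -4, -4, -4, -4, -4, -4, -4, -4, -4, -4}, y in {-12, -9, -2, 2, 9, 12}
xmin=-4, ymin=-12, xmax=-4, ymax=12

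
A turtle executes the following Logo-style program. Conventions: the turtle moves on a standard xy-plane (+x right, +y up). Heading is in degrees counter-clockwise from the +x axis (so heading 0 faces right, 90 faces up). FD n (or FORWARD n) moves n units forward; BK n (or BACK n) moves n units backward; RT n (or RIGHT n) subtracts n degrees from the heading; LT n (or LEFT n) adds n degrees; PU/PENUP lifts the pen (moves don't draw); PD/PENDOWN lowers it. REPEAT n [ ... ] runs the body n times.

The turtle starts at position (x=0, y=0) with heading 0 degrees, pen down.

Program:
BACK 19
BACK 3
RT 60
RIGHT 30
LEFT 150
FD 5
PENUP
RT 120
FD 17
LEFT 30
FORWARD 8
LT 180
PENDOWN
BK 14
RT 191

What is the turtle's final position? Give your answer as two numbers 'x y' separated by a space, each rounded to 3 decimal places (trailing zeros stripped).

Executing turtle program step by step:
Start: pos=(0,0), heading=0, pen down
BK 19: (0,0) -> (-19,0) [heading=0, draw]
BK 3: (-19,0) -> (-22,0) [heading=0, draw]
RT 60: heading 0 -> 300
RT 30: heading 300 -> 270
LT 150: heading 270 -> 60
FD 5: (-22,0) -> (-19.5,4.33) [heading=60, draw]
PU: pen up
RT 120: heading 60 -> 300
FD 17: (-19.5,4.33) -> (-11,-10.392) [heading=300, move]
LT 30: heading 300 -> 330
FD 8: (-11,-10.392) -> (-4.072,-14.392) [heading=330, move]
LT 180: heading 330 -> 150
PD: pen down
BK 14: (-4.072,-14.392) -> (8.053,-21.392) [heading=150, draw]
RT 191: heading 150 -> 319
Final: pos=(8.053,-21.392), heading=319, 4 segment(s) drawn

Answer: 8.053 -21.392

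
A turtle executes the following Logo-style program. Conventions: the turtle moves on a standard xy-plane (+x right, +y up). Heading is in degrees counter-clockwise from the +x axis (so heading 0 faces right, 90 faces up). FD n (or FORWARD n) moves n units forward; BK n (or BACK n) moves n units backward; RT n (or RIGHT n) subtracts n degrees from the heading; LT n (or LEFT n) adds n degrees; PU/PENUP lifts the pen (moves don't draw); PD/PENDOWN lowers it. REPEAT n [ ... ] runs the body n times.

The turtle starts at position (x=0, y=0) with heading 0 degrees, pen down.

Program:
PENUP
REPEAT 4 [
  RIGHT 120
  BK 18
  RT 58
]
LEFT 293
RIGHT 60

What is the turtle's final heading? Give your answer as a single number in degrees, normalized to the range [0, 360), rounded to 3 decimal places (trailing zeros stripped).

Executing turtle program step by step:
Start: pos=(0,0), heading=0, pen down
PU: pen up
REPEAT 4 [
  -- iteration 1/4 --
  RT 120: heading 0 -> 240
  BK 18: (0,0) -> (9,15.588) [heading=240, move]
  RT 58: heading 240 -> 182
  -- iteration 2/4 --
  RT 120: heading 182 -> 62
  BK 18: (9,15.588) -> (0.55,-0.305) [heading=62, move]
  RT 58: heading 62 -> 4
  -- iteration 3/4 --
  RT 120: heading 4 -> 244
  BK 18: (0.55,-0.305) -> (8.44,15.874) [heading=244, move]
  RT 58: heading 244 -> 186
  -- iteration 4/4 --
  RT 120: heading 186 -> 66
  BK 18: (8.44,15.874) -> (1.119,-0.57) [heading=66, move]
  RT 58: heading 66 -> 8
]
LT 293: heading 8 -> 301
RT 60: heading 301 -> 241
Final: pos=(1.119,-0.57), heading=241, 0 segment(s) drawn

Answer: 241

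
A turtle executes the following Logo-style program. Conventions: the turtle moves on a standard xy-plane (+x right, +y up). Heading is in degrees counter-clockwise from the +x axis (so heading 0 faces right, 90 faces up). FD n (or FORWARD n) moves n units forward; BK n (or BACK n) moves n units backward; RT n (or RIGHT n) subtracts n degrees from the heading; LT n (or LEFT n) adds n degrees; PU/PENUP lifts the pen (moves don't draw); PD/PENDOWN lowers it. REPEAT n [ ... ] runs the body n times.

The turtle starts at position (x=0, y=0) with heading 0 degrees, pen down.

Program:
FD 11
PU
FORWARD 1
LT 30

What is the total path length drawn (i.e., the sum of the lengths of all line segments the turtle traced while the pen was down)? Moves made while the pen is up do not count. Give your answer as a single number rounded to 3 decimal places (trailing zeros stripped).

Answer: 11

Derivation:
Executing turtle program step by step:
Start: pos=(0,0), heading=0, pen down
FD 11: (0,0) -> (11,0) [heading=0, draw]
PU: pen up
FD 1: (11,0) -> (12,0) [heading=0, move]
LT 30: heading 0 -> 30
Final: pos=(12,0), heading=30, 1 segment(s) drawn

Segment lengths:
  seg 1: (0,0) -> (11,0), length = 11
Total = 11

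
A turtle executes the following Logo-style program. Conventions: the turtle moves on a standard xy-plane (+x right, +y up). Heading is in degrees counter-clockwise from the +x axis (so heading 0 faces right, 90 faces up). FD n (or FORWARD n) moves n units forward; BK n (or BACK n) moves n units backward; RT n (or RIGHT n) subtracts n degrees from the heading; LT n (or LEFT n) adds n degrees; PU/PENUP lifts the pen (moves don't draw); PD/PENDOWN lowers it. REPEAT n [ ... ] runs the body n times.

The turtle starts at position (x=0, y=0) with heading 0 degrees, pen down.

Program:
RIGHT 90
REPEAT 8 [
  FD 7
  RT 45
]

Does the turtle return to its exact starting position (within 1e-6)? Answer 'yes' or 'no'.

Answer: yes

Derivation:
Executing turtle program step by step:
Start: pos=(0,0), heading=0, pen down
RT 90: heading 0 -> 270
REPEAT 8 [
  -- iteration 1/8 --
  FD 7: (0,0) -> (0,-7) [heading=270, draw]
  RT 45: heading 270 -> 225
  -- iteration 2/8 --
  FD 7: (0,-7) -> (-4.95,-11.95) [heading=225, draw]
  RT 45: heading 225 -> 180
  -- iteration 3/8 --
  FD 7: (-4.95,-11.95) -> (-11.95,-11.95) [heading=180, draw]
  RT 45: heading 180 -> 135
  -- iteration 4/8 --
  FD 7: (-11.95,-11.95) -> (-16.899,-7) [heading=135, draw]
  RT 45: heading 135 -> 90
  -- iteration 5/8 --
  FD 7: (-16.899,-7) -> (-16.899,0) [heading=90, draw]
  RT 45: heading 90 -> 45
  -- iteration 6/8 --
  FD 7: (-16.899,0) -> (-11.95,4.95) [heading=45, draw]
  RT 45: heading 45 -> 0
  -- iteration 7/8 --
  FD 7: (-11.95,4.95) -> (-4.95,4.95) [heading=0, draw]
  RT 45: heading 0 -> 315
  -- iteration 8/8 --
  FD 7: (-4.95,4.95) -> (0,0) [heading=315, draw]
  RT 45: heading 315 -> 270
]
Final: pos=(0,0), heading=270, 8 segment(s) drawn

Start position: (0, 0)
Final position: (0, 0)
Distance = 0; < 1e-6 -> CLOSED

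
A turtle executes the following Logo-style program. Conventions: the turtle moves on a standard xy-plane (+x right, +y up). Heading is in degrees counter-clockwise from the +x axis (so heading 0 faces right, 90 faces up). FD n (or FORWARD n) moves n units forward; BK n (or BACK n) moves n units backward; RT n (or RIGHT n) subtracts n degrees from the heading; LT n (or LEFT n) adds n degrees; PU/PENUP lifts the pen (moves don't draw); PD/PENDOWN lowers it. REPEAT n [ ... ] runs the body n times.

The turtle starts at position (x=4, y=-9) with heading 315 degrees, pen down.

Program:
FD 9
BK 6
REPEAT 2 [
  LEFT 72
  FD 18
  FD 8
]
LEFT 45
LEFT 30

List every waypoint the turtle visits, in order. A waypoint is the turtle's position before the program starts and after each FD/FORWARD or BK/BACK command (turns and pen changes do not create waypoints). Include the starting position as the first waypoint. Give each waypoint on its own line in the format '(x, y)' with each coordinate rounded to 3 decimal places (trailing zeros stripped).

Executing turtle program step by step:
Start: pos=(4,-9), heading=315, pen down
FD 9: (4,-9) -> (10.364,-15.364) [heading=315, draw]
BK 6: (10.364,-15.364) -> (6.121,-11.121) [heading=315, draw]
REPEAT 2 [
  -- iteration 1/2 --
  LT 72: heading 315 -> 27
  FD 18: (6.121,-11.121) -> (22.159,-2.949) [heading=27, draw]
  FD 8: (22.159,-2.949) -> (29.287,0.682) [heading=27, draw]
  -- iteration 2/2 --
  LT 72: heading 27 -> 99
  FD 18: (29.287,0.682) -> (26.472,18.461) [heading=99, draw]
  FD 8: (26.472,18.461) -> (25.22,26.362) [heading=99, draw]
]
LT 45: heading 99 -> 144
LT 30: heading 144 -> 174
Final: pos=(25.22,26.362), heading=174, 6 segment(s) drawn
Waypoints (7 total):
(4, -9)
(10.364, -15.364)
(6.121, -11.121)
(22.159, -2.949)
(29.287, 0.682)
(26.472, 18.461)
(25.22, 26.362)

Answer: (4, -9)
(10.364, -15.364)
(6.121, -11.121)
(22.159, -2.949)
(29.287, 0.682)
(26.472, 18.461)
(25.22, 26.362)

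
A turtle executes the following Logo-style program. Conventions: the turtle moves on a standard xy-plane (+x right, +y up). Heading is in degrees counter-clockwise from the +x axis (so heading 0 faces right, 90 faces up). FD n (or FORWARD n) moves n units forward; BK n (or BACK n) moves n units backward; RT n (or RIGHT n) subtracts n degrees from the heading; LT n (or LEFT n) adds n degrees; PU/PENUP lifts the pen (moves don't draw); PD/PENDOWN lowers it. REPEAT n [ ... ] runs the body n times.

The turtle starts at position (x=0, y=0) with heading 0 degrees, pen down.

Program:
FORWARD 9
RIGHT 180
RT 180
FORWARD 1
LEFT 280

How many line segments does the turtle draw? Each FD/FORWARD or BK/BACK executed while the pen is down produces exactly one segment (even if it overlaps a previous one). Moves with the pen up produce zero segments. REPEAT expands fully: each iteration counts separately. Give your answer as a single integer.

Executing turtle program step by step:
Start: pos=(0,0), heading=0, pen down
FD 9: (0,0) -> (9,0) [heading=0, draw]
RT 180: heading 0 -> 180
RT 180: heading 180 -> 0
FD 1: (9,0) -> (10,0) [heading=0, draw]
LT 280: heading 0 -> 280
Final: pos=(10,0), heading=280, 2 segment(s) drawn
Segments drawn: 2

Answer: 2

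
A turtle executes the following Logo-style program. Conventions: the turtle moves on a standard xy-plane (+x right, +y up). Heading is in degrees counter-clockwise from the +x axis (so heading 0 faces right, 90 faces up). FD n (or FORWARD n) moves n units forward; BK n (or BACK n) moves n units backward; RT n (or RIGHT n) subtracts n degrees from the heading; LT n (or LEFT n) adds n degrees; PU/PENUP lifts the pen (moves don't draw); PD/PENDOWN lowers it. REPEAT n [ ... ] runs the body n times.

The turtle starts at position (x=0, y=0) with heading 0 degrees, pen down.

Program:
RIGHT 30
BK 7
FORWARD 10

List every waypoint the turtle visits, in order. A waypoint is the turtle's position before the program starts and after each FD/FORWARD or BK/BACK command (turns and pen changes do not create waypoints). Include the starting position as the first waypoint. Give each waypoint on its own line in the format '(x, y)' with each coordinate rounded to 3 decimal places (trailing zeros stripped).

Answer: (0, 0)
(-6.062, 3.5)
(2.598, -1.5)

Derivation:
Executing turtle program step by step:
Start: pos=(0,0), heading=0, pen down
RT 30: heading 0 -> 330
BK 7: (0,0) -> (-6.062,3.5) [heading=330, draw]
FD 10: (-6.062,3.5) -> (2.598,-1.5) [heading=330, draw]
Final: pos=(2.598,-1.5), heading=330, 2 segment(s) drawn
Waypoints (3 total):
(0, 0)
(-6.062, 3.5)
(2.598, -1.5)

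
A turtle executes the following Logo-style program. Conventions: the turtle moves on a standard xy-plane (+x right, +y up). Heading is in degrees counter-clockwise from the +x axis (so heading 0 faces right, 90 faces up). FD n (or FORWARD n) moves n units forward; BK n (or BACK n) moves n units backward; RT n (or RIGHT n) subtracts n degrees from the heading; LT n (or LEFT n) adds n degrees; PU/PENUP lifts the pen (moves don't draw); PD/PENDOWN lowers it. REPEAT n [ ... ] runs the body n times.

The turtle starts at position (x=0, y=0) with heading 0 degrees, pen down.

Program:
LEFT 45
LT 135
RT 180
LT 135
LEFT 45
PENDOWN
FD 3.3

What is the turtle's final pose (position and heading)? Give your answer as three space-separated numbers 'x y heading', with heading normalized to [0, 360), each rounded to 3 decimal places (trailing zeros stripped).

Executing turtle program step by step:
Start: pos=(0,0), heading=0, pen down
LT 45: heading 0 -> 45
LT 135: heading 45 -> 180
RT 180: heading 180 -> 0
LT 135: heading 0 -> 135
LT 45: heading 135 -> 180
PD: pen down
FD 3.3: (0,0) -> (-3.3,0) [heading=180, draw]
Final: pos=(-3.3,0), heading=180, 1 segment(s) drawn

Answer: -3.3 0 180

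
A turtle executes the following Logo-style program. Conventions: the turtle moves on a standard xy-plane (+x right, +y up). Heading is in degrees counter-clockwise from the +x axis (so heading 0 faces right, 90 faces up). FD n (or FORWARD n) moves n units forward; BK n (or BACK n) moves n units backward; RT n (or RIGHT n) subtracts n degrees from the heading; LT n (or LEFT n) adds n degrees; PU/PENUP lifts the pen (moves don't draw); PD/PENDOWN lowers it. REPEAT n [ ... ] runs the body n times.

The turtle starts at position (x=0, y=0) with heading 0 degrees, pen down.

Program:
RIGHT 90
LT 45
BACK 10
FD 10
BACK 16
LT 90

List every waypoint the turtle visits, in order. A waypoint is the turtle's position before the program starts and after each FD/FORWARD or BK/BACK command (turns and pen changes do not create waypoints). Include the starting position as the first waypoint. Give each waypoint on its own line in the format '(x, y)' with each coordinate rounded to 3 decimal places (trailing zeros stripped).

Answer: (0, 0)
(-7.071, 7.071)
(0, 0)
(-11.314, 11.314)

Derivation:
Executing turtle program step by step:
Start: pos=(0,0), heading=0, pen down
RT 90: heading 0 -> 270
LT 45: heading 270 -> 315
BK 10: (0,0) -> (-7.071,7.071) [heading=315, draw]
FD 10: (-7.071,7.071) -> (0,0) [heading=315, draw]
BK 16: (0,0) -> (-11.314,11.314) [heading=315, draw]
LT 90: heading 315 -> 45
Final: pos=(-11.314,11.314), heading=45, 3 segment(s) drawn
Waypoints (4 total):
(0, 0)
(-7.071, 7.071)
(0, 0)
(-11.314, 11.314)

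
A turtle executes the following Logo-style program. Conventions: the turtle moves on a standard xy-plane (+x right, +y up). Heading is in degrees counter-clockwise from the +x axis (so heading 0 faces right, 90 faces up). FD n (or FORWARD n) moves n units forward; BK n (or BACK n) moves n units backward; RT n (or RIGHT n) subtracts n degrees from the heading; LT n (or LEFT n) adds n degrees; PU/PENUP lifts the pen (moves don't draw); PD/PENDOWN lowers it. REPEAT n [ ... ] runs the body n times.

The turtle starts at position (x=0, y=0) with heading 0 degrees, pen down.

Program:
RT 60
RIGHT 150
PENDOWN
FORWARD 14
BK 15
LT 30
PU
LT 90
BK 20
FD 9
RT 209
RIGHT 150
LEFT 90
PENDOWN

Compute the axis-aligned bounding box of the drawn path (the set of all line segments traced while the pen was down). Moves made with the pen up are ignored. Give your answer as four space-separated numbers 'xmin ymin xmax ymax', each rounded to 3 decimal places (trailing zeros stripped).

Executing turtle program step by step:
Start: pos=(0,0), heading=0, pen down
RT 60: heading 0 -> 300
RT 150: heading 300 -> 150
PD: pen down
FD 14: (0,0) -> (-12.124,7) [heading=150, draw]
BK 15: (-12.124,7) -> (0.866,-0.5) [heading=150, draw]
LT 30: heading 150 -> 180
PU: pen up
LT 90: heading 180 -> 270
BK 20: (0.866,-0.5) -> (0.866,19.5) [heading=270, move]
FD 9: (0.866,19.5) -> (0.866,10.5) [heading=270, move]
RT 209: heading 270 -> 61
RT 150: heading 61 -> 271
LT 90: heading 271 -> 1
PD: pen down
Final: pos=(0.866,10.5), heading=1, 2 segment(s) drawn

Segment endpoints: x in {-12.124, 0, 0.866}, y in {-0.5, 0, 7}
xmin=-12.124, ymin=-0.5, xmax=0.866, ymax=7

Answer: -12.124 -0.5 0.866 7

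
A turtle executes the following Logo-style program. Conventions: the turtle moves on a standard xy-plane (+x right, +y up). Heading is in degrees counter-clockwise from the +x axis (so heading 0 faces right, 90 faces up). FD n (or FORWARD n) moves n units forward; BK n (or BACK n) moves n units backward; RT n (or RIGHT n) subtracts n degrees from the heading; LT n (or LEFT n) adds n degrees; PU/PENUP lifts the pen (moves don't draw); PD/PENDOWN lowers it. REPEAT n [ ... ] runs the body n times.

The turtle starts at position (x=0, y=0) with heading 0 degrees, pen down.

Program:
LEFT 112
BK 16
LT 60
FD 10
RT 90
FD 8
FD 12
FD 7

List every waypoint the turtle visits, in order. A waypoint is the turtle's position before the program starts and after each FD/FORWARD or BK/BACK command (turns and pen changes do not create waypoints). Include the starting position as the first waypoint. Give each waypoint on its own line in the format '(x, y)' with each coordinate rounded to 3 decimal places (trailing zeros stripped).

Executing turtle program step by step:
Start: pos=(0,0), heading=0, pen down
LT 112: heading 0 -> 112
BK 16: (0,0) -> (5.994,-14.835) [heading=112, draw]
LT 60: heading 112 -> 172
FD 10: (5.994,-14.835) -> (-3.909,-13.443) [heading=172, draw]
RT 90: heading 172 -> 82
FD 8: (-3.909,-13.443) -> (-2.796,-5.521) [heading=82, draw]
FD 12: (-2.796,-5.521) -> (-1.126,6.362) [heading=82, draw]
FD 7: (-1.126,6.362) -> (-0.151,13.294) [heading=82, draw]
Final: pos=(-0.151,13.294), heading=82, 5 segment(s) drawn
Waypoints (6 total):
(0, 0)
(5.994, -14.835)
(-3.909, -13.443)
(-2.796, -5.521)
(-1.126, 6.362)
(-0.151, 13.294)

Answer: (0, 0)
(5.994, -14.835)
(-3.909, -13.443)
(-2.796, -5.521)
(-1.126, 6.362)
(-0.151, 13.294)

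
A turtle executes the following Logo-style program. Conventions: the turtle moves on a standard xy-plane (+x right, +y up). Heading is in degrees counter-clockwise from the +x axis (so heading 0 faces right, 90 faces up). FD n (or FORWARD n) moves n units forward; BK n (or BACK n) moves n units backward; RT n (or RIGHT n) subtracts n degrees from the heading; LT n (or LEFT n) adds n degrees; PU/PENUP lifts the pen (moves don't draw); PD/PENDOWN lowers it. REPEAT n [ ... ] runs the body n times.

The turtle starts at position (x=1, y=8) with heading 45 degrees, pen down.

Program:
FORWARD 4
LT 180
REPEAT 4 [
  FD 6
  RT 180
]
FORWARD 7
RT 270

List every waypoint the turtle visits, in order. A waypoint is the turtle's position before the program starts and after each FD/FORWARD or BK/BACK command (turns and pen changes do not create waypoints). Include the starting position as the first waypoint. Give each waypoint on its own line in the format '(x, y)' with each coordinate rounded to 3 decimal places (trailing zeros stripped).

Executing turtle program step by step:
Start: pos=(1,8), heading=45, pen down
FD 4: (1,8) -> (3.828,10.828) [heading=45, draw]
LT 180: heading 45 -> 225
REPEAT 4 [
  -- iteration 1/4 --
  FD 6: (3.828,10.828) -> (-0.414,6.586) [heading=225, draw]
  RT 180: heading 225 -> 45
  -- iteration 2/4 --
  FD 6: (-0.414,6.586) -> (3.828,10.828) [heading=45, draw]
  RT 180: heading 45 -> 225
  -- iteration 3/4 --
  FD 6: (3.828,10.828) -> (-0.414,6.586) [heading=225, draw]
  RT 180: heading 225 -> 45
  -- iteration 4/4 --
  FD 6: (-0.414,6.586) -> (3.828,10.828) [heading=45, draw]
  RT 180: heading 45 -> 225
]
FD 7: (3.828,10.828) -> (-1.121,5.879) [heading=225, draw]
RT 270: heading 225 -> 315
Final: pos=(-1.121,5.879), heading=315, 6 segment(s) drawn
Waypoints (7 total):
(1, 8)
(3.828, 10.828)
(-0.414, 6.586)
(3.828, 10.828)
(-0.414, 6.586)
(3.828, 10.828)
(-1.121, 5.879)

Answer: (1, 8)
(3.828, 10.828)
(-0.414, 6.586)
(3.828, 10.828)
(-0.414, 6.586)
(3.828, 10.828)
(-1.121, 5.879)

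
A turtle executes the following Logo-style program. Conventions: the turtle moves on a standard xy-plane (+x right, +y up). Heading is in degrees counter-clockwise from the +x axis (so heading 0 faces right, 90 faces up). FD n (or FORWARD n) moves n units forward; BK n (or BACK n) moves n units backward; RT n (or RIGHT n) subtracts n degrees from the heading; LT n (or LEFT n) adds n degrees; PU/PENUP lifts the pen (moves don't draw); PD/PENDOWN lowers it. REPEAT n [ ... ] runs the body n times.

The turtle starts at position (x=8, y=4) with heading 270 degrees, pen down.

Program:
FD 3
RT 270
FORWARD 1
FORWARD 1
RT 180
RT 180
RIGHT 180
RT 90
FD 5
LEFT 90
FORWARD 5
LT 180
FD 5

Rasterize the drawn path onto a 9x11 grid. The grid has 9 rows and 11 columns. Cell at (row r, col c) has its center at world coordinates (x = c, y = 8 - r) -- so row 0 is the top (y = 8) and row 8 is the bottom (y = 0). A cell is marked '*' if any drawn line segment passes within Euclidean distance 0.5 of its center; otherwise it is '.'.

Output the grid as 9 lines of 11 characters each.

Answer: ...........
...........
.....******
..........*
........*.*
........*.*
........*.*
........***
...........

Derivation:
Segment 0: (8,4) -> (8,1)
Segment 1: (8,1) -> (9,1)
Segment 2: (9,1) -> (10,1)
Segment 3: (10,1) -> (10,6)
Segment 4: (10,6) -> (5,6)
Segment 5: (5,6) -> (10,6)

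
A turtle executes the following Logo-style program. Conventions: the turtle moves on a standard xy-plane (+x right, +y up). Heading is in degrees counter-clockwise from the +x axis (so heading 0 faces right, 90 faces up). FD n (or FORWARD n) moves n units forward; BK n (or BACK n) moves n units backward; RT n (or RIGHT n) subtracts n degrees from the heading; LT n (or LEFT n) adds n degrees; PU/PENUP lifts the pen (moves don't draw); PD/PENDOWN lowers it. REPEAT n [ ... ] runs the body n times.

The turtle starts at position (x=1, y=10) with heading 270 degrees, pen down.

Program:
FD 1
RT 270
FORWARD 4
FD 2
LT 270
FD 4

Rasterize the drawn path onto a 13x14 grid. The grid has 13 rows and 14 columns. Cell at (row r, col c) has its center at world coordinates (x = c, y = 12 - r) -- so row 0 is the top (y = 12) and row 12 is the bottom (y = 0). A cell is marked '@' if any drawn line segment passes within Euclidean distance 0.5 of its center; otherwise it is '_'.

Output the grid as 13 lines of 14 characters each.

Segment 0: (1,10) -> (1,9)
Segment 1: (1,9) -> (5,9)
Segment 2: (5,9) -> (7,9)
Segment 3: (7,9) -> (7,5)

Answer: ______________
______________
_@____________
_@@@@@@@______
_______@______
_______@______
_______@______
_______@______
______________
______________
______________
______________
______________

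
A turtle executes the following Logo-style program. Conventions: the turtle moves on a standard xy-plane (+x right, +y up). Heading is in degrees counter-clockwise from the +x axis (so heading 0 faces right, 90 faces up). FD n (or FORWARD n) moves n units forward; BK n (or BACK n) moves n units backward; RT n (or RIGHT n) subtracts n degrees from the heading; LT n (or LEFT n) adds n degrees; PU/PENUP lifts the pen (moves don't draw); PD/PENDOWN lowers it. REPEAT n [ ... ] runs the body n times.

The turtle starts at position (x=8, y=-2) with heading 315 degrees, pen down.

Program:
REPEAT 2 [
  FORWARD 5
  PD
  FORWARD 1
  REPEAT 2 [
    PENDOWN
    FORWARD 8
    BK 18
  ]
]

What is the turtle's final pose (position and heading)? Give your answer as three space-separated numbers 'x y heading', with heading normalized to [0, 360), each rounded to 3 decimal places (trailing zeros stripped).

Executing turtle program step by step:
Start: pos=(8,-2), heading=315, pen down
REPEAT 2 [
  -- iteration 1/2 --
  FD 5: (8,-2) -> (11.536,-5.536) [heading=315, draw]
  PD: pen down
  FD 1: (11.536,-5.536) -> (12.243,-6.243) [heading=315, draw]
  REPEAT 2 [
    -- iteration 1/2 --
    PD: pen down
    FD 8: (12.243,-6.243) -> (17.899,-11.899) [heading=315, draw]
    BK 18: (17.899,-11.899) -> (5.172,0.828) [heading=315, draw]
    -- iteration 2/2 --
    PD: pen down
    FD 8: (5.172,0.828) -> (10.828,-4.828) [heading=315, draw]
    BK 18: (10.828,-4.828) -> (-1.899,7.899) [heading=315, draw]
  ]
  -- iteration 2/2 --
  FD 5: (-1.899,7.899) -> (1.636,4.364) [heading=315, draw]
  PD: pen down
  FD 1: (1.636,4.364) -> (2.343,3.657) [heading=315, draw]
  REPEAT 2 [
    -- iteration 1/2 --
    PD: pen down
    FD 8: (2.343,3.657) -> (8,-2) [heading=315, draw]
    BK 18: (8,-2) -> (-4.728,10.728) [heading=315, draw]
    -- iteration 2/2 --
    PD: pen down
    FD 8: (-4.728,10.728) -> (0.929,5.071) [heading=315, draw]
    BK 18: (0.929,5.071) -> (-11.799,17.799) [heading=315, draw]
  ]
]
Final: pos=(-11.799,17.799), heading=315, 12 segment(s) drawn

Answer: -11.799 17.799 315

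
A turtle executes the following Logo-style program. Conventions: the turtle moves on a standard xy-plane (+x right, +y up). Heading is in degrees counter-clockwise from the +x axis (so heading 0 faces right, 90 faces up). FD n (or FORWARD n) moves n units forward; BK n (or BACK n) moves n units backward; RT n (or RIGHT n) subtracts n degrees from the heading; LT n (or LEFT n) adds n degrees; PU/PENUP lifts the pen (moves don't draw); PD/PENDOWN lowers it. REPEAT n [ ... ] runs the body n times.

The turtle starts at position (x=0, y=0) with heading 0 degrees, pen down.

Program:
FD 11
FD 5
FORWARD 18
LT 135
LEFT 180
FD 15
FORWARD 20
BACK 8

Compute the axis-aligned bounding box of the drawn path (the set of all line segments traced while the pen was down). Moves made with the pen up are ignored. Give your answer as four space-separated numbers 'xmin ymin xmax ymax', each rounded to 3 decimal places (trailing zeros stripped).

Executing turtle program step by step:
Start: pos=(0,0), heading=0, pen down
FD 11: (0,0) -> (11,0) [heading=0, draw]
FD 5: (11,0) -> (16,0) [heading=0, draw]
FD 18: (16,0) -> (34,0) [heading=0, draw]
LT 135: heading 0 -> 135
LT 180: heading 135 -> 315
FD 15: (34,0) -> (44.607,-10.607) [heading=315, draw]
FD 20: (44.607,-10.607) -> (58.749,-24.749) [heading=315, draw]
BK 8: (58.749,-24.749) -> (53.092,-19.092) [heading=315, draw]
Final: pos=(53.092,-19.092), heading=315, 6 segment(s) drawn

Segment endpoints: x in {0, 11, 16, 34, 44.607, 53.092, 58.749}, y in {-24.749, -19.092, -10.607, 0}
xmin=0, ymin=-24.749, xmax=58.749, ymax=0

Answer: 0 -24.749 58.749 0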